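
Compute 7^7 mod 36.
7

Use repeated squaring. Binary(7) = 111. Walk through the bits of the exponent 7 left-to-right: at each bit after the leading one, square the running value, then multiply by 7 if the bit is 1 (always reducing mod 36):
  bit 1 = 1 (leading): start with 7.
  bit 2 = 1: square 7^2 = 49 ≡ 13; bit is 1, so multiply 13·7 = 91 ≡ 19 (mod 36).
  bit 3 = 1: square 19^2 = 361 ≡ 1; bit is 1, so multiply 1·7 = 7 (mod 36).
Final value: 7^7 ≡ 7 (mod 36).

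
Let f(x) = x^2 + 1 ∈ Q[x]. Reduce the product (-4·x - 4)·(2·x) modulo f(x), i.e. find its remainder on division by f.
a · b ≡ 8 - 8·x (mod f(x))

First multiply in Q[x] without reducing: a · b = -8·x^2 - 8·x. Now divide by f(x) = x^2 + 1, eliminating the leading term at each step:
  leading term -8·x^2: subtract (-8)·f(x) = -8·x^2 - 8, leaving 8 - 8·x
The degree is now < 2, so this is the remainder. Hence a · b ≡ 8 - 8·x in Q[x]/(f).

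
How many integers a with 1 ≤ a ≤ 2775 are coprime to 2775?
1440

The number of a ∈ {1, ..., 2775} with gcd(a, 2775) = 1 is by definition Euler's totient φ(2775). φ is multiplicative, with φ(p^e) = p^e − p^(e−1). Factorise 2775 = 3 · 5^2 · 37. Then
  φ(2775) = (3 − 1) · (5^2 − 5^1) · (37 − 1) = 2 · 20 · 36 = 1440.
So there are 1440 such integers.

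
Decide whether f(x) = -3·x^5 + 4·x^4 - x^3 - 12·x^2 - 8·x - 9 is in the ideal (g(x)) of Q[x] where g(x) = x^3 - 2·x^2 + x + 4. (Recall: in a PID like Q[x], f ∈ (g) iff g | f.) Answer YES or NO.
In Q[x] the ideal (g) consists of all multiples of g, so f ∈ (g) iff g | f, i.e. iff the remainder of f on division by g is 0. Divide f by g (g is monic, so eliminate the leading term of the running remainder at each step):
  leading term -3·x^5: subtract (-3·x^2)·g(x) = -3·x^5 + 6·x^4 - 3·x^3 - 12·x^2, leaving -2·x^4 + 2·x^3 - 8·x - 9
  leading term -2·x^4: subtract (-2·x)·g(x) = -2·x^4 + 4·x^3 - 2·x^2 - 8·x, leaving -2·x^3 + 2·x^2 - 9
  leading term -2·x^3: subtract (-2)·g(x) = -2·x^3 + 4·x^2 - 2·x - 8, leaving -2·x^2 + 2·x - 1
The remainder r(x) = -2·x^2 + 2·x - 1 ≠ 0 (and deg r < deg g), so g ∤ f, i.e. f ∉ (g).

Final answer: NO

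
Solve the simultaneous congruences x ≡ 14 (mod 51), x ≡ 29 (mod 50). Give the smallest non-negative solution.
x ≡ 779 (mod 2550); the representative in [0, 2550) is 779

The moduli 51, 50 are pairwise coprime, so by the CRT there is a unique solution mod 51·50 = 2550.
Solve by successive substitution. Start with x ≡ 14 (mod 51).
  Combine with x ≡ 29 (mod 50): write x = 14 + 51·t and require 14 + 51·t ≡ 29 (mod 50), i.e. 51·t ≡ 29 − 14 ≡ 15 (mod 50). Since 51^(−1) ≡ 1 (mod 50) (51 ≡ 1 (mod 50)), t ≡ 1·15 ≡ 15 (mod 50). So x ≡ 14 + 51·15 = 779 (mod 2550).
Unique solution in [0, 2550): x = 779.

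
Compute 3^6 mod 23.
16

Use repeated squaring. Binary(6) = 110. Walk through the bits of the exponent 6 left-to-right: at each bit after the leading one, square the running value, then multiply by 3 if the bit is 1 (always reducing mod 23):
  bit 1 = 1 (leading): start with 3.
  bit 2 = 1: square 3^2 = 9; bit is 1, so multiply 9·3 = 27 ≡ 4 (mod 23).
  bit 3 = 0: square 4^2 = 16 (mod 23).
Final value: 3^6 ≡ 16 (mod 23).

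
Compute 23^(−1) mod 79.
Apply the extended Euclidean algorithm to (79, 23), tracking rows (r, s, t) with s·79 + t·23 = r. Each division r_prev = q·r_cur + r_new produces the new row as (previous row) − q·(current row):
  row A: (79, 1, 0)   [1·79 + 0·23 = 79]
  row B: (23, 0, 1)   [0·79 + 1·23 = 23]
  79 = 3·23 + 10   → row C = row A − 3·row B = (10, 1, −3)   [check: 1·79 − 3·23 = 10]
  23 = 2·10 + 3   → row D = row B − 2·row C = (3, −2, 7)   [check: −2·79 + 7·23 = 3]
  10 = 3·3 + 1   → row E = row C − 3·row D = (1, 7, −24)   [check: 7·79 − 24·23 = 1]
  3 = 3·1 + 0   → remainder 0, stop. gcd = 1 (last nonzero row E).
The gcd is 1, so 23 is invertible mod 79. The last nonzero row gives 7·79 − 24·23 = 1, so t = −24. So 23^(−1) ≡ −24 ≡ 55 (mod 79). Verify: 23 · 55 = 1265 ≡ 1 (mod 79). ✓

Final answer: 23^(−1) ≡ 55 (mod 79)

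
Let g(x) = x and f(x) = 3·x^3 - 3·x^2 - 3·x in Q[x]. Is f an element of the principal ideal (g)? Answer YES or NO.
YES

In Q[x] the ideal (g) consists of all multiples of g, so f ∈ (g) iff g | f, i.e. iff the remainder of f on division by g is 0. Divide f by g (g is monic, so eliminate the leading term of the running remainder at each step):
  leading term 3·x^3: subtract (3·x^2)·g(x) = 3·x^3, leaving -3·x^2 - 3·x
  leading term -3·x^2: subtract (-3·x)·g(x) = -3·x^2, leaving -3·x
  leading term -3·x: subtract (-3)·g(x) = -3·x, leaving 0
The remainder is 0, so f(x) = g(x) · h(x) with h(x) = 3·x^2 - 3·x - 3. Hence g | f, i.e. f ∈ (g).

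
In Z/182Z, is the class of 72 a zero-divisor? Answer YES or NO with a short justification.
gcd(72, 182) = 2 > 1, so 72 is not a unit in Z/182Z. In Z/nZ every nonzero non-unit is a zero-divisor: explicitly, take b = 182/gcd = 91 ≠ 0 (mod 182); then 72·91 = 6552 = 36·182, i.e. 72·91 ≡ 0 (mod 182). So 72 is a zero-divisor.

Final answer: YES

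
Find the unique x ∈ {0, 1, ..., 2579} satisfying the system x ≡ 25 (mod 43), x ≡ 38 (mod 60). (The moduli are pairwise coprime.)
The moduli 43, 60 are pairwise coprime, so by the CRT there is a unique solution mod 43·60 = 2580.
Solve by successive substitution. Start with x ≡ 25 (mod 43).
  Combine with x ≡ 38 (mod 60): write x = 25 + 43·t and require 25 + 43·t ≡ 38 (mod 60), i.e. 43·t ≡ 38 − 25 ≡ 13 (mod 60). Since 43^(−1) ≡ 7 (mod 60), t ≡ 7·13 ≡ 31 (mod 60). So x ≡ 25 + 43·31 = 1358 (mod 2580).
Unique solution in [0, 2580): x = 1358.

Final answer: x ≡ 1358 (mod 2580); the representative in [0, 2580) is 1358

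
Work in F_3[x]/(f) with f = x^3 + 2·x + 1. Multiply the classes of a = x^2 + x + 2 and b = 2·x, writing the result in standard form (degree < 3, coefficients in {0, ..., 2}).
a · b ≡ 2·x^2 + 1 (mod f(x))

Multiply as integer polynomials: a · b = 2·x^3 + 2·x^2 + 4·x. Reducing coefficients mod 3: a · b ≡ 2·x^3 + 2·x^2 + x. Now divide by f(x) = x^3 + 2·x + 1 in F_3[x], eliminating the leading term at each step:
  leading term 2·x^3: subtract (2)·f(x) = 2·x^3 + x + 2, leaving 2·x^2 + 1 (coefficients mod 3)
The degree is now < 3, so this is the remainder. Hence a · b ≡ 2·x^2 + 1 in F_3[x]/(f).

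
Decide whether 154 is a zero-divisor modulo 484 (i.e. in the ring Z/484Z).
YES

gcd(154, 484) = 22 > 1, so 154 is not a unit in Z/484Z. In Z/nZ every nonzero non-unit is a zero-divisor: explicitly, take b = 484/gcd = 22 ≠ 0 (mod 484); then 154·22 = 3388 = 7·484, i.e. 154·22 ≡ 0 (mod 484). So 154 is a zero-divisor.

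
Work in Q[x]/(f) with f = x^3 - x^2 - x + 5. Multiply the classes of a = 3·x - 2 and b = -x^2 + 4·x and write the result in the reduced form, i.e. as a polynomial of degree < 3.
First multiply in Q[x] without reducing: a · b = -3·x^3 + 14·x^2 - 8·x. Now divide by f(x) = x^3 - x^2 - x + 5, eliminating the leading term at each step:
  leading term -3·x^3: subtract (-3)·f(x) = -3·x^3 + 3·x^2 + 3·x - 15, leaving 11·x^2 - 11·x + 15
The degree is now < 3, so this is the remainder. Hence a · b ≡ 11·x^2 - 11·x + 15 in Q[x]/(f).

Final answer: a · b ≡ 11·x^2 - 11·x + 15 (mod f(x))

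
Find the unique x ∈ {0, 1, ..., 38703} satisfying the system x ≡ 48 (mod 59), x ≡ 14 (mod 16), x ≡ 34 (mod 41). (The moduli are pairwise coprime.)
x ≡ 11022 (mod 38704); the representative in [0, 38704) is 11022

The moduli 59, 16, 41 are pairwise coprime, so by the CRT there is a unique solution mod 59·16·41 = 38704.
Solve by successive substitution. Start with x ≡ 48 (mod 59).
  Combine with x ≡ 14 (mod 16): write x = 48 + 59·t and require 48 + 59·t ≡ 14 (mod 16), i.e. 59·t ≡ 14 − 48 ≡ 14 (mod 16). Since 59^(−1) ≡ 3 (mod 16) (59 ≡ 11 (mod 16)), t ≡ 3·14 ≡ 10 (mod 16). So x ≡ 48 + 59·10 = 638 (mod 944).
  Combine with x ≡ 34 (mod 41): write x = 638 + 944·t and require 638 + 944·t ≡ 34 (mod 41), i.e. 944·t ≡ 34 − 638 ≡ 11 (mod 41). Since 944^(−1) ≡ 1 (mod 41) (944 ≡ 1 (mod 41)), t ≡ 1·11 ≡ 11 (mod 41). So x ≡ 638 + 944·11 = 11022 (mod 38704).
Unique solution in [0, 38704): x = 11022.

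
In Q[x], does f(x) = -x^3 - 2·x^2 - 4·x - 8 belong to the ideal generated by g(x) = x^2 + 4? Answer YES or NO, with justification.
In Q[x] the ideal (g) consists of all multiples of g, so f ∈ (g) iff g | f, i.e. iff the remainder of f on division by g is 0. Divide f by g (g is monic, so eliminate the leading term of the running remainder at each step):
  leading term -x^3: subtract (-x)·g(x) = -x^3 - 4·x, leaving -2·x^2 - 8
  leading term -2·x^2: subtract (-2)·g(x) = -2·x^2 - 8, leaving 0
The remainder is 0, so f(x) = g(x) · h(x) with h(x) = -x - 2. Hence g | f, i.e. f ∈ (g).

Final answer: YES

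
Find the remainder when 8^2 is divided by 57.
7

Use repeated squaring. Binary(2) = 10. Walk through the bits of the exponent 2 left-to-right: at each bit after the leading one, square the running value, then multiply by 8 if the bit is 1 (always reducing mod 57):
  bit 1 = 1 (leading): start with 8.
  bit 2 = 0: square 8^2 = 64 ≡ 7 (mod 57).
Final value: 8^2 ≡ 7 (mod 57).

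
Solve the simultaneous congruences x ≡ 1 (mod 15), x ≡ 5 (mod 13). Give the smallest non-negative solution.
x ≡ 31 (mod 195); the representative in [0, 195) is 31

The moduli 15, 13 are pairwise coprime, so by the CRT there is a unique solution mod 15·13 = 195.
Solve by successive substitution. Start with x ≡ 1 (mod 15).
  Combine with x ≡ 5 (mod 13): write x = 1 + 15·t and require 1 + 15·t ≡ 5 (mod 13), i.e. 15·t ≡ 5 − 1 ≡ 4 (mod 13). Since 15^(−1) ≡ 7 (mod 13) (15 ≡ 2 (mod 13)), t ≡ 7·4 ≡ 2 (mod 13). So x ≡ 1 + 15·2 = 31 (mod 195).
Unique solution in [0, 195): x = 31.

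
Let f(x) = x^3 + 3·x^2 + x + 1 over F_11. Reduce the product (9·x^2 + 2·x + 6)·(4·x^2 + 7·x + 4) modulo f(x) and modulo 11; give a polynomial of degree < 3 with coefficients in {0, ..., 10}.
Multiply as integer polynomials: a · b = 36·x^4 + 71·x^3 + 74·x^2 + 50·x + 24. Reducing coefficients mod 11: a · b ≡ 3·x^4 + 5·x^3 + 8·x^2 + 6·x + 2. Now divide by f(x) = x^3 + 3·x^2 + x + 1 in F_11[x], eliminating the leading term at each step:
  leading term 3·x^4: subtract (3·x)·f(x) = 3·x^4 + 9·x^3 + 3·x^2 + 3·x, leaving 7·x^3 + 5·x^2 + 3·x + 2 (coefficients mod 11)
  leading term 7·x^3: subtract (7)·f(x) = 7·x^3 + 10·x^2 + 7·x + 7, leaving 6·x^2 + 7·x + 6 (coefficients mod 11)
The degree is now < 3, so this is the remainder. Hence a · b ≡ 6·x^2 + 7·x + 6 in F_11[x]/(f).

Final answer: a · b ≡ 6·x^2 + 7·x + 6 (mod f(x))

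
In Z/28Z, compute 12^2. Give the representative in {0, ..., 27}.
4

Use repeated squaring. Binary(2) = 10. Walk through the bits of the exponent 2 left-to-right: at each bit after the leading one, square the running value, then multiply by 12 if the bit is 1 (always reducing mod 28):
  bit 1 = 1 (leading): start with 12.
  bit 2 = 0: square 12^2 = 144 ≡ 4 (mod 28).
Final value: 12^2 ≡ 4 (mod 28).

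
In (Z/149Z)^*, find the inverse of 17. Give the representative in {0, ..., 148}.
17^(−1) ≡ 114 (mod 149)

Apply the extended Euclidean algorithm to (149, 17), tracking rows (r, s, t) with s·149 + t·17 = r. Each division r_prev = q·r_cur + r_new produces the new row as (previous row) − q·(current row):
  row A: (149, 1, 0)   [1·149 + 0·17 = 149]
  row B: (17, 0, 1)   [0·149 + 1·17 = 17]
  149 = 8·17 + 13   → row C = row A − 8·row B = (13, 1, −8)   [check: 1·149 − 8·17 = 13]
  17 = 1·13 + 4   → row D = row B − 1·row C = (4, −1, 9)   [check: −1·149 + 9·17 = 4]
  13 = 3·4 + 1   → row E = row C − 3·row D = (1, 4, −35)   [check: 4·149 − 35·17 = 1]
  4 = 4·1 + 0   → remainder 0, stop. gcd = 1 (last nonzero row E).
The gcd is 1, so 17 is invertible mod 149. The last nonzero row gives 4·149 − 35·17 = 1, so t = −35. So 17^(−1) ≡ −35 ≡ 114 (mod 149). Verify: 17 · 114 = 1938 ≡ 1 (mod 149). ✓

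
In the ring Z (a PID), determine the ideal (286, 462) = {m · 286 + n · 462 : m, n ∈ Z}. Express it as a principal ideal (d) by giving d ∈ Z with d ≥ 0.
In the PID Z, (a, b) is generated by gcd(a, b). Compute gcd(462, 286) with the extended Euclidean algorithm, tracking rows (r, s, t) with s·462 + t·286 = r:
  row A: (462, 1, 0)   [1·462 + 0·286 = 462]
  row B: (286, 0, 1)   [0·462 + 1·286 = 286]
  462 = 1·286 + 176   → row C = row A − 1·row B = (176, 1, −1)   [check: 1·462 − 1·286 = 176]
  286 = 1·176 + 110   → row D = row B − 1·row C = (110, −1, 2)   [check: −1·462 + 2·286 = 110]
  176 = 1·110 + 66   → row E = row C − 1·row D = (66, 2, −3)   [check: 2·462 − 3·286 = 66]
  110 = 1·66 + 44   → row F = row D − 1·row E = (44, −3, 5)   [check: −3·462 + 5·286 = 44]
  66 = 1·44 + 22   → row G = row E − 1·row F = (22, 5, −8)   [check: 5·462 − 8·286 = 22]
  44 = 2·22 + 0   → remainder 0, stop. gcd = 22 (last nonzero row G).
So gcd(286, 462) = 22, with Bézout identity 5·462 − 8·286 = 22. Containment (⊇): the Bézout identity exhibits 22 as an element of (286, 462), giving (22) ⊆ (286, 462). Containment (⊆): since 22 | 286 and 22 | 462 (286 = 22·13, 462 = 22·21), every Z-linear combination of 286 and 462 is divisible by 22, so (286, 462) ⊆ (22). Therefore (286, 462) = (22), d = 22.

Final answer: (286, 462) = (22); d = 22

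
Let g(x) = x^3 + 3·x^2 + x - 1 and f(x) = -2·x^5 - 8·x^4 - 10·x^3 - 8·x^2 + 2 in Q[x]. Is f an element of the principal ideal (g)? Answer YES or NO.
In Q[x] the ideal (g) consists of all multiples of g, so f ∈ (g) iff g | f, i.e. iff the remainder of f on division by g is 0. Divide f by g (g is monic, so eliminate the leading term of the running remainder at each step):
  leading term -2·x^5: subtract (-2·x^2)·g(x) = -2·x^5 - 6·x^4 - 2·x^3 + 2·x^2, leaving -2·x^4 - 8·x^3 - 10·x^2 + 2
  leading term -2·x^4: subtract (-2·x)·g(x) = -2·x^4 - 6·x^3 - 2·x^2 + 2·x, leaving -2·x^3 - 8·x^2 - 2·x + 2
  leading term -2·x^3: subtract (-2)·g(x) = -2·x^3 - 6·x^2 - 2·x + 2, leaving -2·x^2
The remainder r(x) = -2·x^2 ≠ 0 (and deg r < deg g), so g ∤ f, i.e. f ∉ (g).

Final answer: NO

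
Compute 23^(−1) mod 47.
23^(−1) ≡ 45 (mod 47)

Apply the extended Euclidean algorithm to (47, 23), tracking rows (r, s, t) with s·47 + t·23 = r. Each division r_prev = q·r_cur + r_new produces the new row as (previous row) − q·(current row):
  row A: (47, 1, 0)   [1·47 + 0·23 = 47]
  row B: (23, 0, 1)   [0·47 + 1·23 = 23]
  47 = 2·23 + 1   → row C = row A − 2·row B = (1, 1, −2)   [check: 1·47 − 2·23 = 1]
  23 = 23·1 + 0   → remainder 0, stop. gcd = 1 (last nonzero row C).
The gcd is 1, so 23 is invertible mod 47. The last nonzero row gives 1·47 − 2·23 = 1, so t = −2. So 23^(−1) ≡ −2 ≡ 45 (mod 47). Verify: 23 · 45 = 1035 ≡ 1 (mod 47). ✓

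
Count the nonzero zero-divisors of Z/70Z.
Z/70Z has 45 nonzero zero-divisors

In Z/70Z each nonzero element is either a unit (gcd with 70 is 1) or a zero-divisor (gcd > 1). The number of units is φ(70): factorise 70 = 2 · 5 · 7, so φ(70) = (2 − 1) · (5 − 1) · (7 − 1) = 1 · 4 · 6 = 24. The nonzero elements number 70 − 1 = 69. Hence the nonzero zero-divisors number 69 − 24 = 45.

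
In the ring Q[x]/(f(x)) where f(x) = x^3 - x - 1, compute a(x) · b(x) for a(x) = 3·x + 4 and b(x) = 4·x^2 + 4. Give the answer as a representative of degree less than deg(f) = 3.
First multiply in Q[x] without reducing: a · b = 12·x^3 + 16·x^2 + 12·x + 16. Now divide by f(x) = x^3 - x - 1, eliminating the leading term at each step:
  leading term 12·x^3: subtract (12)·f(x) = 12·x^3 - 12·x - 12, leaving 16·x^2 + 24·x + 28
The degree is now < 3, so this is the remainder. Hence a · b ≡ 16·x^2 + 24·x + 28 in Q[x]/(f).

Final answer: a · b ≡ 16·x^2 + 24·x + 28 (mod f(x))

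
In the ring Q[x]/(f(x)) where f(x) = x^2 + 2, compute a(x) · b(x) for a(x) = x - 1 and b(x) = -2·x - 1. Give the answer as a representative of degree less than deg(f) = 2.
a · b ≡ x + 5 (mod f(x))

First multiply in Q[x] without reducing: a · b = -2·x^2 + x + 1. Now divide by f(x) = x^2 + 2, eliminating the leading term at each step:
  leading term -2·x^2: subtract (-2)·f(x) = -2·x^2 - 4, leaving x + 5
The degree is now < 2, so this is the remainder. Hence a · b ≡ x + 5 in Q[x]/(f).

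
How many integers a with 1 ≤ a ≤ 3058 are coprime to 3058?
1380

The number of a ∈ {1, ..., 3058} with gcd(a, 3058) = 1 is by definition Euler's totient φ(3058). φ is multiplicative, with φ(p^e) = p^e − p^(e−1). Factorise 3058 = 2 · 11 · 139. Then
  φ(3058) = (2 − 1) · (11 − 1) · (139 − 1) = 1 · 10 · 138 = 1380.
So there are 1380 such integers.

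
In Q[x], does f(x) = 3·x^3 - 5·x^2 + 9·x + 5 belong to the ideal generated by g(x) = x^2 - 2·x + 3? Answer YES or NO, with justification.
NO

In Q[x] the ideal (g) consists of all multiples of g, so f ∈ (g) iff g | f, i.e. iff the remainder of f on division by g is 0. Divide f by g (g is monic, so eliminate the leading term of the running remainder at each step):
  leading term 3·x^3: subtract (3·x)·g(x) = 3·x^3 - 6·x^2 + 9·x, leaving x^2 + 5
  leading term x^2: subtract (1)·g(x) = x^2 - 2·x + 3, leaving 2·x + 2
The remainder r(x) = 2·x + 2 ≠ 0 (and deg r < deg g), so g ∤ f, i.e. f ∉ (g).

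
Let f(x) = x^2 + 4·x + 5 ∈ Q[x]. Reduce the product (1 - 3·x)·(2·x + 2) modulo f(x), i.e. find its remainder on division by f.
a · b ≡ 20·x + 32 (mod f(x))

First multiply in Q[x] without reducing: a · b = -6·x^2 - 4·x + 2. Now divide by f(x) = x^2 + 4·x + 5, eliminating the leading term at each step:
  leading term -6·x^2: subtract (-6)·f(x) = -6·x^2 - 24·x - 30, leaving 20·x + 32
The degree is now < 2, so this is the remainder. Hence a · b ≡ 20·x + 32 in Q[x]/(f).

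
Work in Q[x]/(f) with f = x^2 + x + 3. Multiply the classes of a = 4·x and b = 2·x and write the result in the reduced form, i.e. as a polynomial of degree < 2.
First multiply in Q[x] without reducing: a · b = 8·x^2. Now divide by f(x) = x^2 + x + 3, eliminating the leading term at each step:
  leading term 8·x^2: subtract (8)·f(x) = 8·x^2 + 8·x + 24, leaving -8·x - 24
The degree is now < 2, so this is the remainder. Hence a · b ≡ -8·x - 24 in Q[x]/(f).

Final answer: a · b ≡ -8·x - 24 (mod f(x))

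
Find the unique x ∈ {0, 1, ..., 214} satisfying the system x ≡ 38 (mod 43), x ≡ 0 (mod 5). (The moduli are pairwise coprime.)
x ≡ 210 (mod 215); the representative in [0, 215) is 210

The moduli 43, 5 are pairwise coprime, so by the CRT there is a unique solution mod 43·5 = 215.
Solve by successive substitution. Start with x ≡ 38 (mod 43).
  Combine with x ≡ 0 (mod 5): write x = 38 + 43·t and require 38 + 43·t ≡ 0 (mod 5), i.e. 43·t ≡ 0 − 38 ≡ 2 (mod 5). Since 43^(−1) ≡ 2 (mod 5) (43 ≡ 3 (mod 5)), t ≡ 2·2 ≡ 4 (mod 5). So x ≡ 38 + 43·4 = 210 (mod 215).
Unique solution in [0, 215): x = 210.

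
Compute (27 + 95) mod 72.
50

Reduce the summands first: 95 ≡ 23 (mod 72), so 27 + 95 ≡ 27 + 23 (mod 72). 27 + 23 = 50; 50 = 0·72 + 50, so (27 + 95) mod 72 = 50.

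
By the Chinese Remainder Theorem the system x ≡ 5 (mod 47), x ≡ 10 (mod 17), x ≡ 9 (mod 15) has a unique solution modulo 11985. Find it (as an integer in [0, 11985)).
x ≡ 5739 (mod 11985); the representative in [0, 11985) is 5739

The moduli 47, 17, 15 are pairwise coprime, so by the CRT there is a unique solution mod 47·17·15 = 11985.
Solve by successive substitution. Start with x ≡ 5 (mod 47).
  Combine with x ≡ 10 (mod 17): write x = 5 + 47·t and require 5 + 47·t ≡ 10 (mod 17), i.e. 47·t ≡ 10 − 5 ≡ 5 (mod 17). Since 47^(−1) ≡ 4 (mod 17) (47 ≡ 13 (mod 17)), t ≡ 4·5 ≡ 3 (mod 17). So x ≡ 5 + 47·3 = 146 (mod 799).
  Combine with x ≡ 9 (mod 15): write x = 146 + 799·t and require 146 + 799·t ≡ 9 (mod 15), i.e. 799·t ≡ 9 − 146 ≡ 13 (mod 15). Since 799^(−1) ≡ 4 (mod 15) (799 ≡ 4 (mod 15)), t ≡ 4·13 ≡ 7 (mod 15). So x ≡ 146 + 799·7 = 5739 (mod 11985).
Unique solution in [0, 11985): x = 5739.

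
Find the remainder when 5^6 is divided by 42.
Use repeated squaring. Binary(6) = 110. Walk through the bits of the exponent 6 left-to-right: at each bit after the leading one, square the running value, then multiply by 5 if the bit is 1 (always reducing mod 42):
  bit 1 = 1 (leading): start with 5.
  bit 2 = 1: square 5^2 = 25; bit is 1, so multiply 25·5 = 125 ≡ 41 (mod 42).
  bit 3 = 0: square 41^2 = 1681 ≡ 1 (mod 42).
Final value: 5^6 ≡ 1 (mod 42).

Final answer: 1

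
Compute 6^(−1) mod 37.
Apply the extended Euclidean algorithm to (37, 6), tracking rows (r, s, t) with s·37 + t·6 = r. Each division r_prev = q·r_cur + r_new produces the new row as (previous row) − q·(current row):
  row A: (37, 1, 0)   [1·37 + 0·6 = 37]
  row B: (6, 0, 1)   [0·37 + 1·6 = 6]
  37 = 6·6 + 1   → row C = row A − 6·row B = (1, 1, −6)   [check: 1·37 − 6·6 = 1]
  6 = 6·1 + 0   → remainder 0, stop. gcd = 1 (last nonzero row C).
The gcd is 1, so 6 is invertible mod 37. The last nonzero row gives 1·37 − 6·6 = 1, so t = −6. So 6^(−1) ≡ −6 ≡ 31 (mod 37). Verify: 6 · 31 = 186 ≡ 1 (mod 37). ✓

Final answer: 6^(−1) ≡ 31 (mod 37)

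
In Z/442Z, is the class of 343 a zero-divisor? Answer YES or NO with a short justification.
NO

gcd(343, 442) = 1, so 343 is a unit in Z/442Z (it has a multiplicative inverse). A unit cannot be a zero-divisor: if 343·b ≡ 0 then multiplying both sides by 343^(−1) gives b ≡ 0. So 343 is not a zero-divisor.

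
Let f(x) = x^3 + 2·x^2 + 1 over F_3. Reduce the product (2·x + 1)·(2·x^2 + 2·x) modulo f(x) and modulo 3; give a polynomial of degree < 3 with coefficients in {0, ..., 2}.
a · b ≡ x^2 + 2·x + 2 (mod f(x))

Multiply as integer polynomials: a · b = 4·x^3 + 6·x^2 + 2·x. Reducing coefficients mod 3: a · b ≡ x^3 + 2·x. Now divide by f(x) = x^3 + 2·x^2 + 1 in F_3[x], eliminating the leading term at each step:
  leading term x^3: subtract (1)·f(x) = x^3 + 2·x^2 + 1, leaving x^2 + 2·x + 2 (coefficients mod 3)
The degree is now < 3, so this is the remainder. Hence a · b ≡ x^2 + 2·x + 2 in F_3[x]/(f).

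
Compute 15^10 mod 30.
Use repeated squaring. Binary(10) = 1010. Walk through the bits of the exponent 10 left-to-right: at each bit after the leading one, square the running value, then multiply by 15 if the bit is 1 (always reducing mod 30):
  bit 1 = 1 (leading): start with 15.
  bit 2 = 0: square 15^2 = 225 ≡ 15 (mod 30).
  bit 3 = 1: square 15^2 = 225 ≡ 15; bit is 1, so multiply 15·15 = 225 ≡ 15 (mod 30).
  bit 4 = 0: square 15^2 = 225 ≡ 15 (mod 30).
Final value: 15^10 ≡ 15 (mod 30).

Final answer: 15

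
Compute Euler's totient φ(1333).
φ(1333) = 1260

φ is multiplicative, with φ(p^e) = p^e − p^(e−1). Factorise 1333 = 31 · 43. Then
  φ(1333) = (31 − 1) · (43 − 1) = 30 · 42 = 1260.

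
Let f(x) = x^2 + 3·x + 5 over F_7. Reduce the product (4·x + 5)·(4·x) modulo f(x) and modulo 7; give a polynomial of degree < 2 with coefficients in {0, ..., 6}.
Multiply as integer polynomials: a · b = 16·x^2 + 20·x. Reducing coefficients mod 7: a · b ≡ 2·x^2 + 6·x. Now divide by f(x) = x^2 + 3·x + 5 in F_7[x], eliminating the leading term at each step:
  leading term 2·x^2: subtract (2)·f(x) = 2·x^2 + 6·x + 3, leaving 4 (coefficients mod 7)
The degree is now < 2, so this is the remainder. Hence a · b ≡ 4 in F_7[x]/(f).

Final answer: a · b ≡ 4 (mod f(x))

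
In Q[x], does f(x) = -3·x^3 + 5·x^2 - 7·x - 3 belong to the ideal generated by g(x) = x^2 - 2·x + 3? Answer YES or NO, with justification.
In Q[x] the ideal (g) consists of all multiples of g, so f ∈ (g) iff g | f, i.e. iff the remainder of f on division by g is 0. Divide f by g (g is monic, so eliminate the leading term of the running remainder at each step):
  leading term -3·x^3: subtract (-3·x)·g(x) = -3·x^3 + 6·x^2 - 9·x, leaving -x^2 + 2·x - 3
  leading term -x^2: subtract (-1)·g(x) = -x^2 + 2·x - 3, leaving 0
The remainder is 0, so f(x) = g(x) · h(x) with h(x) = -3·x - 1. Hence g | f, i.e. f ∈ (g).

Final answer: YES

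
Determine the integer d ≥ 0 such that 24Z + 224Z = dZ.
(24, 224) = (8); d = 8

In the PID Z, (a, b) is generated by gcd(a, b). Compute gcd(224, 24) with the extended Euclidean algorithm, tracking rows (r, s, t) with s·224 + t·24 = r:
  row A: (224, 1, 0)   [1·224 + 0·24 = 224]
  row B: (24, 0, 1)   [0·224 + 1·24 = 24]
  224 = 9·24 + 8   → row C = row A − 9·row B = (8, 1, −9)   [check: 1·224 − 9·24 = 8]
  24 = 3·8 + 0   → remainder 0, stop. gcd = 8 (last nonzero row C).
So gcd(24, 224) = 8, with Bézout identity 1·224 − 9·24 = 8. Containment (⊇): the Bézout identity exhibits 8 as an element of (24, 224), giving (8) ⊆ (24, 224). Containment (⊆): since 8 | 24 and 8 | 224 (24 = 8·3, 224 = 8·28), every Z-linear combination of 24 and 224 is divisible by 8, so (24, 224) ⊆ (8). Therefore (24, 224) = (8), d = 8.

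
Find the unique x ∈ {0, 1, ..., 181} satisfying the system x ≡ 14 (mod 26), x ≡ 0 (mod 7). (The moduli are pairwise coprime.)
x ≡ 14 (mod 182); the representative in [0, 182) is 14

The moduli 26, 7 are pairwise coprime, so by the CRT there is a unique solution mod 26·7 = 182.
Solve by successive substitution. Start with x ≡ 14 (mod 26).
  Combine with x ≡ 0 (mod 7): write x = 14 + 26·t and require 14 + 26·t ≡ 0 (mod 7), i.e. 26·t ≡ 0 − 14 ≡ 0 (mod 7). Since 26^(−1) ≡ 3 (mod 7) (26 ≡ 5 (mod 7)), t ≡ 3·0 ≡ 0 (mod 7). So x ≡ 14 + 26·0 = 14 (mod 182).
Unique solution in [0, 182): x = 14.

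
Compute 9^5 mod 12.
Use repeated squaring. Binary(5) = 101. Walk through the bits of the exponent 5 left-to-right: at each bit after the leading one, square the running value, then multiply by 9 if the bit is 1 (always reducing mod 12):
  bit 1 = 1 (leading): start with 9.
  bit 2 = 0: square 9^2 = 81 ≡ 9 (mod 12).
  bit 3 = 1: square 9^2 = 81 ≡ 9; bit is 1, so multiply 9·9 = 81 ≡ 9 (mod 12).
Final value: 9^5 ≡ 9 (mod 12).

Final answer: 9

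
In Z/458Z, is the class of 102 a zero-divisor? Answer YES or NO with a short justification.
gcd(102, 458) = 2 > 1, so 102 is not a unit in Z/458Z. In Z/nZ every nonzero non-unit is a zero-divisor: explicitly, take b = 458/gcd = 229 ≠ 0 (mod 458); then 102·229 = 23358 = 51·458, i.e. 102·229 ≡ 0 (mod 458). So 102 is a zero-divisor.

Final answer: YES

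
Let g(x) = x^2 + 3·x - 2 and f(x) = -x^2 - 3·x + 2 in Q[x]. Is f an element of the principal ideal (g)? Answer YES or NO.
YES

In Q[x] the ideal (g) consists of all multiples of g, so f ∈ (g) iff g | f, i.e. iff the remainder of f on division by g is 0. Divide f by g (g is monic, so eliminate the leading term of the running remainder at each step):
  leading term -x^2: subtract (-1)·g(x) = -x^2 - 3·x + 2, leaving 0
The remainder is 0, so f(x) = g(x) · h(x) with h(x) = -1. Hence g | f, i.e. f ∈ (g).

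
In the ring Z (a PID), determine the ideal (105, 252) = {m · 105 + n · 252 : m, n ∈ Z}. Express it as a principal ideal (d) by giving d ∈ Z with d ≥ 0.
In the PID Z, (a, b) is generated by gcd(a, b). Compute gcd(252, 105) with the extended Euclidean algorithm, tracking rows (r, s, t) with s·252 + t·105 = r:
  row A: (252, 1, 0)   [1·252 + 0·105 = 252]
  row B: (105, 0, 1)   [0·252 + 1·105 = 105]
  252 = 2·105 + 42   → row C = row A − 2·row B = (42, 1, −2)   [check: 1·252 − 2·105 = 42]
  105 = 2·42 + 21   → row D = row B − 2·row C = (21, −2, 5)   [check: −2·252 + 5·105 = 21]
  42 = 2·21 + 0   → remainder 0, stop. gcd = 21 (last nonzero row D).
So gcd(105, 252) = 21, with Bézout identity −2·252 + 5·105 = 21. Containment (⊇): the Bézout identity exhibits 21 as an element of (105, 252), giving (21) ⊆ (105, 252). Containment (⊆): since 21 | 105 and 21 | 252 (105 = 21·5, 252 = 21·12), every Z-linear combination of 105 and 252 is divisible by 21, so (105, 252) ⊆ (21). Therefore (105, 252) = (21), d = 21.

Final answer: (105, 252) = (21); d = 21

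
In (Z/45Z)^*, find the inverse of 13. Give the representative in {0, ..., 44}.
Apply the extended Euclidean algorithm to (45, 13), tracking rows (r, s, t) with s·45 + t·13 = r. Each division r_prev = q·r_cur + r_new produces the new row as (previous row) − q·(current row):
  row A: (45, 1, 0)   [1·45 + 0·13 = 45]
  row B: (13, 0, 1)   [0·45 + 1·13 = 13]
  45 = 3·13 + 6   → row C = row A − 3·row B = (6, 1, −3)   [check: 1·45 − 3·13 = 6]
  13 = 2·6 + 1   → row D = row B − 2·row C = (1, −2, 7)   [check: −2·45 + 7·13 = 1]
  6 = 6·1 + 0   → remainder 0, stop. gcd = 1 (last nonzero row D).
The gcd is 1, so 13 is invertible mod 45. The last nonzero row gives −2·45 + 7·13 = 1, so t = 7. So 13^(−1) ≡ 7 (mod 45). Verify: 13 · 7 = 91 ≡ 1 (mod 45). ✓

Final answer: 13^(−1) ≡ 7 (mod 45)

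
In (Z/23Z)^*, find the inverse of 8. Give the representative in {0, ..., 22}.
Apply the extended Euclidean algorithm to (23, 8), tracking rows (r, s, t) with s·23 + t·8 = r. Each division r_prev = q·r_cur + r_new produces the new row as (previous row) − q·(current row):
  row A: (23, 1, 0)   [1·23 + 0·8 = 23]
  row B: (8, 0, 1)   [0·23 + 1·8 = 8]
  23 = 2·8 + 7   → row C = row A − 2·row B = (7, 1, −2)   [check: 1·23 − 2·8 = 7]
  8 = 1·7 + 1   → row D = row B − 1·row C = (1, −1, 3)   [check: −1·23 + 3·8 = 1]
  7 = 7·1 + 0   → remainder 0, stop. gcd = 1 (last nonzero row D).
The gcd is 1, so 8 is invertible mod 23. The last nonzero row gives −1·23 + 3·8 = 1, so t = 3. So 8^(−1) ≡ 3 (mod 23). Verify: 8 · 3 = 24 ≡ 1 (mod 23). ✓

Final answer: 8^(−1) ≡ 3 (mod 23)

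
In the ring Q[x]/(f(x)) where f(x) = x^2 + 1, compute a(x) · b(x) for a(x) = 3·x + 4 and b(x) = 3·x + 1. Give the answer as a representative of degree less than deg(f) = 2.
a · b ≡ 15·x - 5 (mod f(x))

First multiply in Q[x] without reducing: a · b = 9·x^2 + 15·x + 4. Now divide by f(x) = x^2 + 1, eliminating the leading term at each step:
  leading term 9·x^2: subtract (9)·f(x) = 9·x^2 + 9, leaving 15·x - 5
The degree is now < 2, so this is the remainder. Hence a · b ≡ 15·x - 5 in Q[x]/(f).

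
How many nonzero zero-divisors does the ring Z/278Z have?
Z/278Z has 139 nonzero zero-divisors

In Z/278Z each nonzero element is either a unit (gcd with 278 is 1) or a zero-divisor (gcd > 1). The number of units is φ(278): factorise 278 = 2 · 139, so φ(278) = (2 − 1) · (139 − 1) = 1 · 138 = 138. The nonzero elements number 278 − 1 = 277. Hence the nonzero zero-divisors number 277 − 138 = 139.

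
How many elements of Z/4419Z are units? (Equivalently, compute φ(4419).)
An element a ∈ Z/4419Z is a unit iff gcd(a, 4419) = 1, so the number of units is φ(4419). φ is multiplicative, with φ(p^e) = p^e − p^(e−1). Factorise 4419 = 3^2 · 491. Then
  φ(4419) = (3^2 − 3^1) · (491 − 1) = 6 · 490 = 2940.

Final answer: Z/4419Z has φ(4419) = 2940 units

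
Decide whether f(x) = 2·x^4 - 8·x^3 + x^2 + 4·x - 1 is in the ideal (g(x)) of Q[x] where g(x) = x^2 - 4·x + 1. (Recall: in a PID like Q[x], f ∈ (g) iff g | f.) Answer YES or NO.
YES

In Q[x] the ideal (g) consists of all multiples of g, so f ∈ (g) iff g | f, i.e. iff the remainder of f on division by g is 0. Divide f by g (g is monic, so eliminate the leading term of the running remainder at each step):
  leading term 2·x^4: subtract (2·x^2)·g(x) = 2·x^4 - 8·x^3 + 2·x^2, leaving -x^2 + 4·x - 1
  leading term -x^2: subtract (-1)·g(x) = -x^2 + 4·x - 1, leaving 0
The remainder is 0, so f(x) = g(x) · h(x) with h(x) = 2·x^2 - 1. Hence g | f, i.e. f ∈ (g).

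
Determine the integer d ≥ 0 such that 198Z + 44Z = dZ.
In the PID Z, (a, b) is generated by gcd(a, b). Compute gcd(198, 44) with the extended Euclidean algorithm, tracking rows (r, s, t) with s·198 + t·44 = r:
  row A: (198, 1, 0)   [1·198 + 0·44 = 198]
  row B: (44, 0, 1)   [0·198 + 1·44 = 44]
  198 = 4·44 + 22   → row C = row A − 4·row B = (22, 1, −4)   [check: 1·198 − 4·44 = 22]
  44 = 2·22 + 0   → remainder 0, stop. gcd = 22 (last nonzero row C).
So gcd(198, 44) = 22, with Bézout identity 1·198 − 4·44 = 22. Containment (⊇): the Bézout identity exhibits 22 as an element of (198, 44), giving (22) ⊆ (198, 44). Containment (⊆): since 22 | 198 and 22 | 44 (198 = 22·9, 44 = 22·2), every Z-linear combination of 198 and 44 is divisible by 22, so (198, 44) ⊆ (22). Therefore (198, 44) = (22), d = 22.

Final answer: (198, 44) = (22); d = 22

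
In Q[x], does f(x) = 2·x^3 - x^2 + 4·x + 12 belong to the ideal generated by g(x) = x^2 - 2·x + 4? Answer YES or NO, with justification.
In Q[x] the ideal (g) consists of all multiples of g, so f ∈ (g) iff g | f, i.e. iff the remainder of f on division by g is 0. Divide f by g (g is monic, so eliminate the leading term of the running remainder at each step):
  leading term 2·x^3: subtract (2·x)·g(x) = 2·x^3 - 4·x^2 + 8·x, leaving 3·x^2 - 4·x + 12
  leading term 3·x^2: subtract (3)·g(x) = 3·x^2 - 6·x + 12, leaving 2·x
The remainder r(x) = 2·x ≠ 0 (and deg r < deg g), so g ∤ f, i.e. f ∉ (g).

Final answer: NO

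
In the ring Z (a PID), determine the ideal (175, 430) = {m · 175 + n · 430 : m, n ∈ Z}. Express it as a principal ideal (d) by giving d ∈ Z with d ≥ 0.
In the PID Z, (a, b) is generated by gcd(a, b). Compute gcd(430, 175) with the extended Euclidean algorithm, tracking rows (r, s, t) with s·430 + t·175 = r:
  row A: (430, 1, 0)   [1·430 + 0·175 = 430]
  row B: (175, 0, 1)   [0·430 + 1·175 = 175]
  430 = 2·175 + 80   → row C = row A − 2·row B = (80, 1, −2)   [check: 1·430 − 2·175 = 80]
  175 = 2·80 + 15   → row D = row B − 2·row C = (15, −2, 5)   [check: −2·430 + 5·175 = 15]
  80 = 5·15 + 5   → row E = row C − 5·row D = (5, 11, −27)   [check: 11·430 − 27·175 = 5]
  15 = 3·5 + 0   → remainder 0, stop. gcd = 5 (last nonzero row E).
So gcd(175, 430) = 5, with Bézout identity 11·430 − 27·175 = 5. Containment (⊇): the Bézout identity exhibits 5 as an element of (175, 430), giving (5) ⊆ (175, 430). Containment (⊆): since 5 | 175 and 5 | 430 (175 = 5·35, 430 = 5·86), every Z-linear combination of 175 and 430 is divisible by 5, so (175, 430) ⊆ (5). Therefore (175, 430) = (5), d = 5.

Final answer: (175, 430) = (5); d = 5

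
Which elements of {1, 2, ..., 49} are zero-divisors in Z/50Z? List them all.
An element a ∈ Z/50Z (with a ≠ 0) is a zero-divisor iff gcd(a, 50) > 1 (because a is a unit precisely when gcd(a, n) = 1, and in Z/nZ every nonzero, non-unit element is a zero-divisor). Scan a = 1, ..., 49 and keep those with gcd(a, 50) > 1:
  gcd(2, 50) = 2, gcd(4, 50) = 2, gcd(5, 50) = 5, gcd(6, 50) = 2, gcd(8, 50) = 2, gcd(10, 50) = 10, gcd(12, 50) = 2, gcd(14, 50) = 2, gcd(15, 50) = 5, gcd(16, 50) = 2, gcd(18, 50) = 2, gcd(20, 50) = 10, gcd(22, 50) = 2, gcd(24, 50) = 2, gcd(25, 50) = 25, gcd(26, 50) = 2, gcd(28, 50) = 2, gcd(30, 50) = 10, gcd(32, 50) = 2, gcd(34, 50) = 2, gcd(35, 50) = 5, gcd(36, 50) = 2, gcd(38, 50) = 2, gcd(40, 50) = 10, gcd(42, 50) = 2, gcd(44, 50) = 2, gcd(45, 50) = 5, gcd(46, 50) = 2, gcd(48, 50) = 2.
All other a ∈ {1, ..., 49} have gcd(a, 50) = 1 and are units. So the nonzero zero-divisors are exactly the 29 values of a appearing in this scan.

Final answer: nonzero zero-divisors of Z/50Z = {2, 4, 5, 6, 8, 10, 12, 14, 15, 16, 18, 20, 22, 24, 25, 26, 28, 30, 32, 34, 35, 36, 38, 40, 42, 44, 45, 46, 48}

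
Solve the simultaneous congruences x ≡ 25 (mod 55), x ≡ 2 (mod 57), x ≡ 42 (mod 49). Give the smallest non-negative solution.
The moduli 55, 57, 49 are pairwise coprime, so by the CRT there is a unique solution mod 55·57·49 = 153615.
Solve by successive substitution. Start with x ≡ 25 (mod 55).
  Combine with x ≡ 2 (mod 57): write x = 25 + 55·t and require 25 + 55·t ≡ 2 (mod 57), i.e. 55·t ≡ 2 − 25 ≡ 34 (mod 57). Since 55^(−1) ≡ 28 (mod 57), t ≡ 28·34 ≡ 40 (mod 57). So x ≡ 25 + 55·40 = 2225 (mod 3135).
  Combine with x ≡ 42 (mod 49): write x = 2225 + 3135·t and require 2225 + 3135·t ≡ 42 (mod 49), i.e. 3135·t ≡ 42 − 2225 ≡ 22 (mod 49). Since 3135^(−1) ≡ 48 (mod 49) (3135 ≡ 48 (mod 49)), t ≡ 48·22 ≡ 27 (mod 49). So x ≡ 2225 + 3135·27 = 86870 (mod 153615).
Unique solution in [0, 153615): x = 86870.

Final answer: x ≡ 86870 (mod 153615); the representative in [0, 153615) is 86870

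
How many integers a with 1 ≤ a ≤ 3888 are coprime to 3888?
The number of a ∈ {1, ..., 3888} with gcd(a, 3888) = 1 is by definition Euler's totient φ(3888). φ is multiplicative, with φ(p^e) = p^e − p^(e−1). Factorise 3888 = 2^4 · 3^5. Then
  φ(3888) = (2^4 − 2^3) · (3^5 − 3^4) = 8 · 162 = 1296.
So there are 1296 such integers.

Final answer: 1296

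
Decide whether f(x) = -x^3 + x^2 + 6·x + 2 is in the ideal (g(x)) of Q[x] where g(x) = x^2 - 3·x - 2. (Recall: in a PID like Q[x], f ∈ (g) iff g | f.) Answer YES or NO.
In Q[x] the ideal (g) consists of all multiples of g, so f ∈ (g) iff g | f, i.e. iff the remainder of f on division by g is 0. Divide f by g (g is monic, so eliminate the leading term of the running remainder at each step):
  leading term -x^3: subtract (-x)·g(x) = -x^3 + 3·x^2 + 2·x, leaving -2·x^2 + 4·x + 2
  leading term -2·x^2: subtract (-2)·g(x) = -2·x^2 + 6·x + 4, leaving -2·x - 2
The remainder r(x) = -2·x - 2 ≠ 0 (and deg r < deg g), so g ∤ f, i.e. f ∉ (g).

Final answer: NO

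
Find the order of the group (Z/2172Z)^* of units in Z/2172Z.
|(Z/2172Z)^*| = 720

(Z/2172Z)^* consists of the classes a with gcd(a, 2172) = 1, so its order is φ(2172). φ is multiplicative, with φ(p^e) = p^e − p^(e−1). Factorise 2172 = 2^2 · 3 · 181. Then
  φ(2172) = (2^2 − 2^1) · (3 − 1) · (181 − 1) = 2 · 2 · 180 = 720.
Thus |(Z/2172Z)^*| = 720.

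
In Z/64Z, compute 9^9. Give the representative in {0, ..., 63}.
9

Use repeated squaring. Binary(9) = 1001. Walk through the bits of the exponent 9 left-to-right: at each bit after the leading one, square the running value, then multiply by 9 if the bit is 1 (always reducing mod 64):
  bit 1 = 1 (leading): start with 9.
  bit 2 = 0: square 9^2 = 81 ≡ 17 (mod 64).
  bit 3 = 0: square 17^2 = 289 ≡ 33 (mod 64).
  bit 4 = 1: square 33^2 = 1089 ≡ 1; bit is 1, so multiply 1·9 = 9 (mod 64).
Final value: 9^9 ≡ 9 (mod 64).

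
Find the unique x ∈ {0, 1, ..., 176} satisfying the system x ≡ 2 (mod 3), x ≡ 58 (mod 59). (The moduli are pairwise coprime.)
x ≡ 176 (mod 177); the representative in [0, 177) is 176

The moduli 3, 59 are pairwise coprime, so by the CRT there is a unique solution mod 3·59 = 177.
Solve by successive substitution. Start with x ≡ 2 (mod 3).
  Combine with x ≡ 58 (mod 59): write x = 2 + 3·t and require 2 + 3·t ≡ 58 (mod 59), i.e. 3·t ≡ 58 − 2 ≡ 56 (mod 59). Since 3^(−1) ≡ 20 (mod 59), t ≡ 20·56 ≡ 58 (mod 59). So x ≡ 2 + 3·58 = 176 (mod 177).
Unique solution in [0, 177): x = 176.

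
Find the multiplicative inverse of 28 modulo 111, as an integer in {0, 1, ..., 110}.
28^(−1) ≡ 4 (mod 111)

Apply the extended Euclidean algorithm to (111, 28), tracking rows (r, s, t) with s·111 + t·28 = r. Each division r_prev = q·r_cur + r_new produces the new row as (previous row) − q·(current row):
  row A: (111, 1, 0)   [1·111 + 0·28 = 111]
  row B: (28, 0, 1)   [0·111 + 1·28 = 28]
  111 = 3·28 + 27   → row C = row A − 3·row B = (27, 1, −3)   [check: 1·111 − 3·28 = 27]
  28 = 1·27 + 1   → row D = row B − 1·row C = (1, −1, 4)   [check: −1·111 + 4·28 = 1]
  27 = 27·1 + 0   → remainder 0, stop. gcd = 1 (last nonzero row D).
The gcd is 1, so 28 is invertible mod 111. The last nonzero row gives −1·111 + 4·28 = 1, so t = 4. So 28^(−1) ≡ 4 (mod 111). Verify: 28 · 4 = 112 ≡ 1 (mod 111). ✓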